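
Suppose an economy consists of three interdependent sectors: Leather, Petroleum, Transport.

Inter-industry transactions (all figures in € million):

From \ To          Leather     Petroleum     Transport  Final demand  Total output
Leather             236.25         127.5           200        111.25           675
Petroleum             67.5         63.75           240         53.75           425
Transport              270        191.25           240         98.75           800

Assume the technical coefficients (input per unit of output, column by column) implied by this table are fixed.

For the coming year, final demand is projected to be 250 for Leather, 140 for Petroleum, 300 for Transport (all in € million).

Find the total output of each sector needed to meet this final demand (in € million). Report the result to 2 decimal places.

Technical coefficients a_ij = z_ij / X_j:
  a_LL = 236.25/675 = 0.35, a_PL = 67.5/675 = 0.10, a_TL = 270/675 = 0.40
  a_LP = 127.5/425 = 0.30, a_PP = 63.75/425 = 0.15, a_TP = 191.25/425 = 0.45
  a_LT = 200/800 = 0.25, a_PT = 240/800 = 0.30, a_TT = 240/800 = 0.30
I − A =
  [   0.65    -0.30    -0.25]
  [  -0.10     0.85    -0.30]
  [  -0.40    -0.45     0.70]
Cofactors of I−A, C_ij = (−1)^(i+j)·(minor ij) (rows/columns in the sector order above):
  C_11 = (0.85)(0.70) − (-0.30)(-0.45) = 0.4600
  C_12 = −[(-0.10)(0.70) − (-0.30)(-0.40)] = 0.1900
  C_13 = (-0.10)(-0.45) − (0.85)(-0.40) = 0.3850
  C_21 = −[(-0.30)(0.70) − (-0.25)(-0.45)] = 0.3225
  C_22 = (0.65)(0.70) − (-0.25)(-0.40) = 0.3550
  C_23 = −[(0.65)(-0.45) − (-0.30)(-0.40)] = 0.4125
  C_31 = (-0.30)(-0.30) − (-0.25)(0.85) = 0.3025
  C_32 = −[(0.65)(-0.30) − (-0.25)(-0.10)] = 0.2200
  C_33 = (0.65)(0.85) − (-0.30)(-0.10) = 0.5225
det(I−A) = Σ_j (I−A)_1j·C_1j = (0.65)(0.4600) + (-0.30)(0.1900) + (-0.25)(0.3850) = 0.14575
adj(I−A) = Cᵀ =
  [ 0.4600   0.3225   0.3025]
  [ 0.1900   0.3550   0.2200]
  [ 0.3850   0.4125   0.5225]
(I − A)⁻¹ = adj(I−A) / det(I−A) ≈
  [   3.1561     2.2127     2.0755]
  [   1.3036     2.4357     1.5094]
  [   2.6415     2.8302     3.5849]
x = (I − A)⁻¹ d = adj(I−A)·d / det(I−A), with det(I−A) = 0.14575:
  x_L = (0.4600·250 + 0.3225·140 + 0.3025·300) / 0.14575 = 250.90 / 0.14575 ≈ 1721.44
  x_P = (0.1900·250 + 0.3550·140 + 0.2200·300) / 0.14575 = 163.20 / 0.14575 ≈ 1119.73
  x_T = (0.3850·250 + 0.4125·140 + 0.5225·300) / 0.14575 = 310.75 / 0.14575 ≈ 2132.08

x_L = 1721.44, x_P = 1119.73, x_T = 2132.08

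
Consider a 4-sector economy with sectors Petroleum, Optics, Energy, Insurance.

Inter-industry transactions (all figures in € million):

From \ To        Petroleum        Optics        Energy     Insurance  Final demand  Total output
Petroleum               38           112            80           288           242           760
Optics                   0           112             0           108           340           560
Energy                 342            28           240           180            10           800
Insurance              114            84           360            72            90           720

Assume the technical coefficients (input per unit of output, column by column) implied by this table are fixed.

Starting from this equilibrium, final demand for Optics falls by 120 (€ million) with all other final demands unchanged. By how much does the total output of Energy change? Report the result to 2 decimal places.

Technical coefficients a_ij = z_ij / X_j:
  a_PP = 38/760 = 0.05, a_OP = 0/760 = 0.00, a_EP = 342/760 = 0.45, a_IP = 114/760 = 0.15
  a_PO = 112/560 = 0.20, a_OO = 112/560 = 0.20, a_EO = 28/560 = 0.05, a_IO = 84/560 = 0.15
  a_PE = 80/800 = 0.10, a_OE = 0/800 = 0.00, a_EE = 240/800 = 0.30, a_IE = 360/800 = 0.45
  a_PI = 288/720 = 0.40, a_OI = 108/720 = 0.15, a_EI = 180/720 = 0.25, a_II = 72/720 = 0.10
I − A =
  [   0.95    -0.20    -0.10    -0.40]
  [   0.00     0.80     0.00    -0.15]
  [  -0.45    -0.05     0.70    -0.25]
  [  -0.15    -0.15    -0.45     0.90]
Compute the cofactors C_ij = (−1)^(i+j)·(3×3 minor ij) of I−A; the adjugate is their transpose:
adj(I−A) = Cᵀ =
  [ 0.394875   0.162750   0.227250   0.265750]
  [ 0.046125   0.324375   0.066375   0.093000]
  [ 0.345000   0.190875   0.610125   0.354625]
  [ 0.246000   0.176625   0.354000   0.496000]
det(I−A) = Σ_j (I−A)_1j·C_1j = (0.95)(0.394875) + (-0.20)(0.046125) + (-0.10)(0.345000) + (-0.40)(0.246000) = 0.23300625
(I − A)⁻¹ = adj(I−A) / det(I−A) ≈
  [   1.6947     0.6985     0.9753     1.1405]
  [   0.1980     1.3921     0.2849     0.3991]
  [   1.4806     0.8192     2.6185     1.5220]
  [   1.0558     0.7580     1.5193     2.1287]
Δx = (I − A)⁻¹ Δd with Δd having -120 in the Optics component and 0 elsewhere.
So Δx_E = L_EO · (-120), where L_EO = adj(I−A)_EO / det(I−A) = 0.190875 / 0.23300625.
Δx_E = 0.190875 × (-120) / 0.23300625 = -22.905 / 0.23300625 ≈ -98.30.

Δx_E = -98.30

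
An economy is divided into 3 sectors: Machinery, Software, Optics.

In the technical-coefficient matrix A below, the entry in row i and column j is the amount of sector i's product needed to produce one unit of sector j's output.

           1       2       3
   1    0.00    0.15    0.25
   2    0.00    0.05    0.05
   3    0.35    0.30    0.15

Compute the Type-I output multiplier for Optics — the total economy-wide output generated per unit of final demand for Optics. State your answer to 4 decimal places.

m_3 = 1.7616

I − A =
  [   1.00    -0.15    -0.25]
  [   0.00     0.95    -0.05]
  [  -0.35    -0.30     0.85]
Cofactors of I−A, C_ij = (−1)^(i+j)·(minor ij) (rows/columns in the sector order above):
  C_11 = (0.95)(0.85) − (-0.05)(-0.30) = 0.7925
  C_12 = −[(0.00)(0.85) − (-0.05)(-0.35)] = 0.0175
  C_13 = (0.00)(-0.30) − (0.95)(-0.35) = 0.3325
  C_21 = −[(-0.15)(0.85) − (-0.25)(-0.30)] = 0.2025
  C_22 = (1.00)(0.85) − (-0.25)(-0.35) = 0.7625
  C_23 = −[(1.00)(-0.30) − (-0.15)(-0.35)] = 0.3525
  C_31 = (-0.15)(-0.05) − (-0.25)(0.95) = 0.2450
  C_32 = −[(1.00)(-0.05) − (-0.25)(0.00)] = 0.0500
  C_33 = (1.00)(0.95) − (-0.15)(0.00) = 0.9500
det(I−A) = Σ_j (I−A)_1j·C_1j = (1.00)(0.7925) + (-0.15)(0.0175) + (-0.25)(0.3325) = 0.70675
adj(I−A) = Cᵀ =
  [ 0.7925   0.2025   0.2450]
  [ 0.0175   0.7625   0.0500]
  [ 0.3325   0.3525   0.9500]
(I − A)⁻¹ = adj(I−A) / det(I−A) ≈
  [   1.12133     0.28652     0.34666]
  [   0.02476     1.07888     0.07075]
  [   0.47046     0.49876     1.34418]
The output multiplier for sector j is the column-j sum of the Leontief inverse (I − A)⁻¹ = adj(I−A) / det(I−A).
Column 3 of adj(I−A): (0.2450, 0.0500, 0.9500); det(I−A) = 0.70675.
m_3 = (0.2450 + 0.0500 + 0.9500) / 0.70675 = 1.245 / 0.70675 ≈ 1.7616.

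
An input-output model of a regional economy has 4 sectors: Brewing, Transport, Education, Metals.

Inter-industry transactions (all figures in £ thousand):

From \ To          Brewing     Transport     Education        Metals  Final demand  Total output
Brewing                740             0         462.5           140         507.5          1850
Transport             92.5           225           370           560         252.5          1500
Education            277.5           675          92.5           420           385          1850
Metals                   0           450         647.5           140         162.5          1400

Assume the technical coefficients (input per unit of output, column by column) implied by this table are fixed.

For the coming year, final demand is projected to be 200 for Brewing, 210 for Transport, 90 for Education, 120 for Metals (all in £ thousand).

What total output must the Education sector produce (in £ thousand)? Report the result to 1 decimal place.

x_3 = 868.6

Technical coefficients a_ij = z_ij / X_j:
  a_11 = 740/1850 = 0.40, a_21 = 92.5/1850 = 0.05, a_31 = 277.5/1850 = 0.15, a_41 = 0/1850 = 0.00
  a_12 = 0/1500 = 0.00, a_22 = 225/1500 = 0.15, a_32 = 675/1500 = 0.45, a_42 = 450/1500 = 0.30
  a_13 = 462.5/1850 = 0.25, a_23 = 370/1850 = 0.20, a_33 = 92.5/1850 = 0.05, a_43 = 647.5/1850 = 0.35
  a_14 = 140/1400 = 0.10, a_24 = 560/1400 = 0.40, a_34 = 420/1400 = 0.30, a_44 = 140/1400 = 0.10
I − A =
  [   0.60     0.00    -0.25    -0.10]
  [  -0.05     0.85    -0.20    -0.40]
  [  -0.15    -0.45     0.95    -0.30]
  [   0.00    -0.30    -0.35     0.90]
Compute the cofactors C_ij = (−1)^(i+j)·(3×3 minor ij) of I−A; the adjugate is their transpose:
adj(I−A) = Cᵀ =
  [ 0.36150   0.16800   0.19700   0.18050]
  [ 0.08550   0.41100   0.20500   0.26050]
  [ 0.12150   0.30150   0.38550   0.27600]
  [ 0.07575   0.25425   0.21825   0.39300]
det(I−A) = Σ_j (I−A)_1j·C_1j = (0.60)(0.36150) + (0.00)(0.08550) + (-0.25)(0.12150) + (-0.10)(0.07575) = 0.17895
(I − A)⁻¹ = adj(I−A) / det(I−A) ≈
  [   2.0201     0.9388     1.1009     1.0087]
  [   0.4778     2.2967     1.1456     1.4557]
  [   0.6790     1.6848     2.1542     1.5423]
  [   0.4233     1.4208     1.2196     2.1961]
x = (I − A)⁻¹ d = adj(I−A)·d / det(I−A), with det(I−A) = 0.17895:
  x_1 = (0.36150·200 + 0.16800·210 + 0.19700·90 + 0.18050·120) / 0.17895 = 146.97 / 0.17895 ≈ 821.3
  x_2 = (0.08550·200 + 0.41100·210 + 0.20500·90 + 0.26050·120) / 0.17895 = 153.12 / 0.17895 ≈ 855.7
  x_3 = (0.12150·200 + 0.30150·210 + 0.38550·90 + 0.27600·120) / 0.17895 = 155.43 / 0.17895 ≈ 868.6
  x_4 = (0.07575·200 + 0.25425·210 + 0.21825·90 + 0.39300·120) / 0.17895 = 135.345 / 0.17895 ≈ 756.3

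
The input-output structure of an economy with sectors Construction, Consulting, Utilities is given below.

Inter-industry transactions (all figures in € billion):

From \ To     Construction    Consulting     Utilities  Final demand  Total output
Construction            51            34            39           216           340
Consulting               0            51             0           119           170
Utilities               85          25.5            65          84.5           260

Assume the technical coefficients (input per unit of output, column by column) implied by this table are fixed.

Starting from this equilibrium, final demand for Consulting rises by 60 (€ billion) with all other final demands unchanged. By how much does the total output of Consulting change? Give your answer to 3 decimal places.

Technical coefficients a_ij = z_ij / X_j:
  a_11 = 51/340 = 0.15, a_21 = 0/340 = 0.00, a_31 = 85/340 = 0.25
  a_12 = 34/170 = 0.20, a_22 = 51/170 = 0.30, a_32 = 25.5/170 = 0.15
  a_13 = 39/260 = 0.15, a_23 = 0/260 = 0.00, a_33 = 65/260 = 0.25
I − A =
  [   0.85    -0.20    -0.15]
  [   0.00     0.70     0.00]
  [  -0.25    -0.15     0.75]
Cofactors of I−A, C_ij = (−1)^(i+j)·(minor ij) (rows/columns in the sector order above):
  C_11 = (0.70)(0.75) − (0.00)(-0.15) = 0.5250
  C_12 = −[(0.00)(0.75) − (0.00)(-0.25)] = 0.0000
  C_13 = (0.00)(-0.15) − (0.70)(-0.25) = 0.1750
  C_21 = −[(-0.20)(0.75) − (-0.15)(-0.15)] = 0.1725
  C_22 = (0.85)(0.75) − (-0.15)(-0.25) = 0.6000
  C_23 = −[(0.85)(-0.15) − (-0.20)(-0.25)] = 0.1775
  C_31 = (-0.20)(0.00) − (-0.15)(0.70) = 0.1050
  C_32 = −[(0.85)(0.00) − (-0.15)(0.00)] = 0.0000
  C_33 = (0.85)(0.70) − (-0.20)(0.00) = 0.5950
det(I−A) = Σ_j (I−A)_1j·C_1j = (0.85)(0.5250) + (-0.20)(0.0000) + (-0.15)(0.1750) = 0.4200
adj(I−A) = Cᵀ =
  [ 0.5250   0.1725   0.1050]
  [ 0.0000   0.6000   0.0000]
  [ 0.1750   0.1775   0.5950]
(I − A)⁻¹ = adj(I−A) / det(I−A) ≈
  [   1.2500     0.4107     0.2500]
  [   0.0000     1.4286     0.0000]
  [   0.4167     0.4226     1.4167]
Δx = (I − A)⁻¹ Δd with Δd having +60 in the Consulting component and 0 elsewhere.
So Δx_2 = L_22 · (+60), where L_22 = adj(I−A)_22 / det(I−A) = 0.6000 / 0.4200.
Δx_2 = 0.6000 × (+60) / 0.4200 = 36.00 / 0.4200 ≈ 85.714.

Δx_2 = 85.714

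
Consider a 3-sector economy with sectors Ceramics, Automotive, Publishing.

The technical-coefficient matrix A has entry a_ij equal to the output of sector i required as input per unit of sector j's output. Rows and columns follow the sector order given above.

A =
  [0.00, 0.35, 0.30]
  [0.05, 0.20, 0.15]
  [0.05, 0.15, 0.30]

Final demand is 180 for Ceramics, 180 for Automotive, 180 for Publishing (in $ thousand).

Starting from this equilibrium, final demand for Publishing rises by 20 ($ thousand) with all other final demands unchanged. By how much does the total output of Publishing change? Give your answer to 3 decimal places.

I − A =
  [   1.00    -0.35    -0.30]
  [  -0.05     0.80    -0.15]
  [  -0.05    -0.15     0.70]
Cofactors of I−A, C_ij = (−1)^(i+j)·(minor ij) (rows/columns in the sector order above):
  C_11 = (0.80)(0.70) − (-0.15)(-0.15) = 0.5375
  C_12 = −[(-0.05)(0.70) − (-0.15)(-0.05)] = 0.0425
  C_13 = (-0.05)(-0.15) − (0.80)(-0.05) = 0.0475
  C_21 = −[(-0.35)(0.70) − (-0.30)(-0.15)] = 0.2900
  C_22 = (1.00)(0.70) − (-0.30)(-0.05) = 0.6850
  C_23 = −[(1.00)(-0.15) − (-0.35)(-0.05)] = 0.1675
  C_31 = (-0.35)(-0.15) − (-0.30)(0.80) = 0.2925
  C_32 = −[(1.00)(-0.15) − (-0.30)(-0.05)] = 0.1650
  C_33 = (1.00)(0.80) − (-0.35)(-0.05) = 0.7825
det(I−A) = Σ_j (I−A)_1j·C_1j = (1.00)(0.5375) + (-0.35)(0.0425) + (-0.30)(0.0475) = 0.508375
adj(I−A) = Cᵀ =
  [ 0.5375   0.2900   0.2925]
  [ 0.0425   0.6850   0.1650]
  [ 0.0475   0.1675   0.7825]
(I − A)⁻¹ = adj(I−A) / det(I−A) ≈
  [   1.0573     0.5704     0.5754]
  [   0.0836     1.3474     0.3246]
  [   0.0934     0.3295     1.5392]
Δx = (I − A)⁻¹ Δd with Δd having +20 in the Publishing component and 0 elsewhere.
So Δx_P = L_PP · (+20), where L_PP = adj(I−A)_PP / det(I−A) = 0.7825 / 0.508375.
Δx_P = 0.7825 × (+20) / 0.508375 = 15.65 / 0.508375 ≈ 30.784.

Δx_P = 30.784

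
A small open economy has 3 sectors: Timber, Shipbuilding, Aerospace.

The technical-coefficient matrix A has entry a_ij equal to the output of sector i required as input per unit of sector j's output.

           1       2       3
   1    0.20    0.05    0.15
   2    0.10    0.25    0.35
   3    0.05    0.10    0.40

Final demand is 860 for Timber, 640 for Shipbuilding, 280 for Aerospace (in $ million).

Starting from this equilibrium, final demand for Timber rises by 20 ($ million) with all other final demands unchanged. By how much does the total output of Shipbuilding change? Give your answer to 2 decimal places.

Δx_2 = 4.83

I − A =
  [   0.80    -0.05    -0.15]
  [  -0.10     0.75    -0.35]
  [  -0.05    -0.10     0.60]
Cofactors of I−A, C_ij = (−1)^(i+j)·(minor ij) (rows/columns in the sector order above):
  C_11 = (0.75)(0.60) − (-0.35)(-0.10) = 0.4150
  C_12 = −[(-0.10)(0.60) − (-0.35)(-0.05)] = 0.0775
  C_13 = (-0.10)(-0.10) − (0.75)(-0.05) = 0.0475
  C_21 = −[(-0.05)(0.60) − (-0.15)(-0.10)] = 0.0450
  C_22 = (0.80)(0.60) − (-0.15)(-0.05) = 0.4725
  C_23 = −[(0.80)(-0.10) − (-0.05)(-0.05)] = 0.0825
  C_31 = (-0.05)(-0.35) − (-0.15)(0.75) = 0.1300
  C_32 = −[(0.80)(-0.35) − (-0.15)(-0.10)] = 0.2950
  C_33 = (0.80)(0.75) − (-0.05)(-0.10) = 0.5950
det(I−A) = Σ_j (I−A)_1j·C_1j = (0.80)(0.4150) + (-0.05)(0.0775) + (-0.15)(0.0475) = 0.3210
adj(I−A) = Cᵀ =
  [ 0.4150   0.0450   0.1300]
  [ 0.0775   0.4725   0.2950]
  [ 0.0475   0.0825   0.5950]
(I − A)⁻¹ = adj(I−A) / det(I−A) ≈
  [   1.2928     0.1402     0.4050]
  [   0.2414     1.4720     0.9190]
  [   0.1480     0.2570     1.8536]
Δx = (I − A)⁻¹ Δd with Δd having +20 in the Timber component and 0 elsewhere.
So Δx_2 = L_21 · (+20), where L_21 = adj(I−A)_21 / det(I−A) = 0.0775 / 0.3210.
Δx_2 = 0.0775 × (+20) / 0.3210 = 1.55 / 0.3210 ≈ 4.83.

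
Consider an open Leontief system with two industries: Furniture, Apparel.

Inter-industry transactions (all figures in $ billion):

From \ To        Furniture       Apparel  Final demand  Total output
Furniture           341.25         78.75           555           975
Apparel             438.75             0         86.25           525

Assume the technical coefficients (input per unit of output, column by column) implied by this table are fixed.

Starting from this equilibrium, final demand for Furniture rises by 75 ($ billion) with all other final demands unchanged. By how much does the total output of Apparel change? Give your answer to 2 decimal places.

Δx_A = 57.94

Technical coefficients a_ij = z_ij / X_j:
  a_FF = 341.25/975 = 0.35, a_AF = 438.75/975 = 0.45
  a_FA = 78.75/525 = 0.15, a_AA = 0/525 = 0.00
I − A =
  [   0.65    -0.15]
  [  -0.45     1.00]
det(I−A) = (0.65)(1.00) − (-0.15)(-0.45) = 0.5825
adj(I−A) = [[1.00, 0.15], [0.45, 0.65]]
(I − A)⁻¹ = adj(I−A) / det(I−A) ≈
  [   1.7167     0.2575]
  [   0.7725     1.1159]
Δx = (I − A)⁻¹ Δd with Δd having +75 in the Furniture component and 0 elsewhere.
So Δx_A = L_AF · (+75), where L_AF = adj(I−A)_AF / det(I−A) = 0.45 / 0.5825.
Δx_A = 0.45 × (+75) / 0.5825 = 33.75 / 0.5825 ≈ 57.94.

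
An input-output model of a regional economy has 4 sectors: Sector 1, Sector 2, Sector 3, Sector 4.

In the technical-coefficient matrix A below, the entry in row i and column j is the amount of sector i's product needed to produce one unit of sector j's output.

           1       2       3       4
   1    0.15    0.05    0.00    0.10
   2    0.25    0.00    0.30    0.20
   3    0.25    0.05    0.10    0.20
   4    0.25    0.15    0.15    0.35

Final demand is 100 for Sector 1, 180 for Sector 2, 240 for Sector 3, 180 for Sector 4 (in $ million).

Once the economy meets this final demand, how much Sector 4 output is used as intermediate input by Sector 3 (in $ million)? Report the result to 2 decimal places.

z_43 = 72.68

I − A =
  [   0.85    -0.05     0.00    -0.10]
  [  -0.25     1.00    -0.30    -0.20]
  [  -0.25    -0.05     0.90    -0.20]
  [  -0.25    -0.15    -0.15     0.65]
Compute the cofactors C_ij = (−1)^(i+j)·(3×3 minor ij) of I−A; the adjugate is their transpose:
adj(I−A) = Cᵀ =
  [ 0.507750   0.042000   0.030750   0.100500]
  [ 0.255000   0.445500   0.187500   0.234000]
  [ 0.223125   0.066250   0.487625   0.204750]
  [ 0.305625   0.134250   0.167625   0.737250]
det(I−A) = Σ_j (I−A)_1j·C_1j = (0.85)(0.507750) + (-0.05)(0.255000) + (0.00)(0.223125) + (-0.10)(0.305625) = 0.388275
(I − A)⁻¹ = adj(I−A) / det(I−A) ≈
  [   1.3077     0.1082     0.0792     0.2588]
  [   0.6568     1.1474     0.4829     0.6027]
  [   0.5747     0.1706     1.2559     0.5273]
  [   0.7871     0.3458     0.4317     1.8988]
First solve x = (I − A)⁻¹ d = adj(I−A)·d / det(I−A); in particular x_3 = (0.223125·100 + 0.066250·180 + 0.487625·240 + 0.204750·180) / 0.388275 = 188.1225 / 0.388275 ≈ 484.5084.
Intermediate flow from 4 to 3: z_43 = a_43 · x_3 = 0.15 × 188.1225 / 0.388275 = 28.218375 / 0.388275 ≈ 72.68.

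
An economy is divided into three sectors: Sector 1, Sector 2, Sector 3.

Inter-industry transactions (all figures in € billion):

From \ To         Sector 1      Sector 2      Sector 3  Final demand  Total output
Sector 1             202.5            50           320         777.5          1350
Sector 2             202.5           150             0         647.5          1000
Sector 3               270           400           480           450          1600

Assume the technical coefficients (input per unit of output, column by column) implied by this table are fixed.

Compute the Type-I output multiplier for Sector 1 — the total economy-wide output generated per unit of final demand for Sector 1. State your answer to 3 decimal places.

Technical coefficients a_ij = z_ij / X_j:
  a_11 = 202.5/1350 = 0.15, a_21 = 202.5/1350 = 0.15, a_31 = 270/1350 = 0.20
  a_12 = 50/1000 = 0.05, a_22 = 150/1000 = 0.15, a_32 = 400/1000 = 0.40
  a_13 = 320/1600 = 0.20, a_23 = 0/1600 = 0.00, a_33 = 480/1600 = 0.30
I − A =
  [   0.85    -0.05    -0.20]
  [  -0.15     0.85     0.00]
  [  -0.20    -0.40     0.70]
Cofactors of I−A, C_ij = (−1)^(i+j)·(minor ij) (rows/columns in the sector order above):
  C_11 = (0.85)(0.70) − (0.00)(-0.40) = 0.5950
  C_12 = −[(-0.15)(0.70) − (0.00)(-0.20)] = 0.1050
  C_13 = (-0.15)(-0.40) − (0.85)(-0.20) = 0.2300
  C_21 = −[(-0.05)(0.70) − (-0.20)(-0.40)] = 0.1150
  C_22 = (0.85)(0.70) − (-0.20)(-0.20) = 0.5550
  C_23 = −[(0.85)(-0.40) − (-0.05)(-0.20)] = 0.3500
  C_31 = (-0.05)(0.00) − (-0.20)(0.85) = 0.1700
  C_32 = −[(0.85)(0.00) − (-0.20)(-0.15)] = 0.0300
  C_33 = (0.85)(0.85) − (-0.05)(-0.15) = 0.7150
det(I−A) = Σ_j (I−A)_1j·C_1j = (0.85)(0.5950) + (-0.05)(0.1050) + (-0.20)(0.2300) = 0.4545
adj(I−A) = Cᵀ =
  [ 0.5950   0.1150   0.1700]
  [ 0.1050   0.5550   0.0300]
  [ 0.2300   0.3500   0.7150]
(I − A)⁻¹ = adj(I−A) / det(I−A) ≈
  [   1.3091     0.2530     0.3740]
  [   0.2310     1.2211     0.0660]
  [   0.5061     0.7701     1.5732]
The output multiplier for sector j is the column-j sum of the Leontief inverse (I − A)⁻¹ = adj(I−A) / det(I−A).
Column 1 of adj(I−A): (0.5950, 0.1050, 0.2300); det(I−A) = 0.4545.
m_1 = (0.5950 + 0.1050 + 0.2300) / 0.4545 = 0.93 / 0.4545 ≈ 2.046.

m_1 = 2.046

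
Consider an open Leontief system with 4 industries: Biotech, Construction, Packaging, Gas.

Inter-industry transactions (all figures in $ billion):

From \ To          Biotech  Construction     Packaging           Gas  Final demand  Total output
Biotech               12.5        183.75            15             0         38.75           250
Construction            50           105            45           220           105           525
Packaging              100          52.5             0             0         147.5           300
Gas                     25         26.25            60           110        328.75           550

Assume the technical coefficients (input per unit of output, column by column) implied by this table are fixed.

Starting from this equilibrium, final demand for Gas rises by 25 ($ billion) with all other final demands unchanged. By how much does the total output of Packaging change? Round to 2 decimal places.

Technical coefficients a_ij = z_ij / X_j:
  a_BB = 12.5/250 = 0.05, a_CB = 50/250 = 0.20, a_PB = 100/250 = 0.40, a_GB = 25/250 = 0.10
  a_BC = 183.75/525 = 0.35, a_CC = 105/525 = 0.20, a_PC = 52.5/525 = 0.10, a_GC = 26.25/525 = 0.05
  a_BP = 15/300 = 0.05, a_CP = 45/300 = 0.15, a_PP = 0/300 = 0.00, a_GP = 60/300 = 0.20
  a_BG = 0/550 = 0.00, a_CG = 220/550 = 0.40, a_PG = 0/550 = 0.00, a_GG = 110/550 = 0.20
I − A =
  [   0.95    -0.35    -0.05     0.00]
  [  -0.20     0.80    -0.15    -0.40]
  [  -0.40    -0.10     1.00     0.00]
  [  -0.10    -0.05    -0.20     0.80]
Compute the cofactors C_ij = (−1)^(i+j)·(3×3 minor ij) of I−A; the adjugate is their transpose:
adj(I−A) = Cᵀ =
  [ 0.600000   0.284000   0.101000   0.142000]
  [ 0.280000   0.744000   0.200000   0.372000]
  [ 0.268000   0.188000   0.519000   0.094000]
  [ 0.159500   0.129000   0.154875   0.637750]
det(I−A) = Σ_j (I−A)_1j·C_1j = (0.95)(0.600000) + (-0.35)(0.280000) + (-0.05)(0.268000) + (0.00)(0.159500) = 0.4586
(I − A)⁻¹ = adj(I−A) / det(I−A) ≈
  [   1.3083     0.6193     0.2202     0.3096]
  [   0.6106     1.6223     0.4361     0.8112]
  [   0.5844     0.4099     1.1317     0.2050]
  [   0.3478     0.2813     0.3377     1.3906]
Δx = (I − A)⁻¹ Δd with Δd having +25 in the Gas component and 0 elsewhere.
So Δx_P = L_PG · (+25), where L_PG = adj(I−A)_PG / det(I−A) = 0.094000 / 0.4586.
Δx_P = 0.094000 × (+25) / 0.4586 = 2.35 / 0.4586 ≈ 5.12.

Δx_P = 5.12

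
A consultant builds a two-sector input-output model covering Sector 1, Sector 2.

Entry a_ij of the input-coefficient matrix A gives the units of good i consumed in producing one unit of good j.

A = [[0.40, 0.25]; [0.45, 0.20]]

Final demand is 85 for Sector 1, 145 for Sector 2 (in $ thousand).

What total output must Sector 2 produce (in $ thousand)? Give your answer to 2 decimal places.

x_2 = 340.82

I − A =
  [   0.60    -0.25]
  [  -0.45     0.80]
det(I−A) = (0.60)(0.80) − (-0.25)(-0.45) = 0.3675
adj(I−A) = [[0.80, 0.25], [0.45, 0.60]]
(I − A)⁻¹ = adj(I−A) / det(I−A) ≈
  [   2.1769     0.6803]
  [   1.2245     1.6327]
x = (I − A)⁻¹ d = adj(I−A)·d / det(I−A), with det(I−A) = 0.3675:
  x_1 = (0.80·85 + 0.25·145) / 0.3675 = 104.25 / 0.3675 ≈ 283.67
  x_2 = (0.45·85 + 0.60·145) / 0.3675 = 125.25 / 0.3675 ≈ 340.82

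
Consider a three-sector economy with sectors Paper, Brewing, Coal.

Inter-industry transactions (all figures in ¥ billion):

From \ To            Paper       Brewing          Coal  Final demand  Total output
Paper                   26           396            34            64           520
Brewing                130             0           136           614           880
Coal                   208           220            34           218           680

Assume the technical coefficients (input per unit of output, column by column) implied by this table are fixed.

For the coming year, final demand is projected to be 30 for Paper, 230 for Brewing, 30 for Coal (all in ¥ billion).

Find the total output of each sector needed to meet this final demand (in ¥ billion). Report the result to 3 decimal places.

x_P = 192.163, x_B = 317.235, x_C = 195.972

Technical coefficients a_ij = z_ij / X_j:
  a_PP = 26/520 = 0.05, a_BP = 130/520 = 0.25, a_CP = 208/520 = 0.40
  a_PB = 396/880 = 0.45, a_BB = 0/880 = 0.00, a_CB = 220/880 = 0.25
  a_PC = 34/680 = 0.05, a_BC = 136/680 = 0.20, a_CC = 34/680 = 0.05
I − A =
  [   0.95    -0.45    -0.05]
  [  -0.25     1.00    -0.20]
  [  -0.40    -0.25     0.95]
Cofactors of I−A, C_ij = (−1)^(i+j)·(minor ij) (rows/columns in the sector order above):
  C_11 = (1.00)(0.95) − (-0.20)(-0.25) = 0.9000
  C_12 = −[(-0.25)(0.95) − (-0.20)(-0.40)] = 0.3175
  C_13 = (-0.25)(-0.25) − (1.00)(-0.40) = 0.4625
  C_21 = −[(-0.45)(0.95) − (-0.05)(-0.25)] = 0.4400
  C_22 = (0.95)(0.95) − (-0.05)(-0.40) = 0.8825
  C_23 = −[(0.95)(-0.25) − (-0.45)(-0.40)] = 0.4175
  C_31 = (-0.45)(-0.20) − (-0.05)(1.00) = 0.1400
  C_32 = −[(0.95)(-0.20) − (-0.05)(-0.25)] = 0.2025
  C_33 = (0.95)(1.00) − (-0.45)(-0.25) = 0.8375
det(I−A) = Σ_j (I−A)_1j·C_1j = (0.95)(0.9000) + (-0.45)(0.3175) + (-0.05)(0.4625) = 0.6890
adj(I−A) = Cᵀ =
  [ 0.9000   0.4400   0.1400]
  [ 0.3175   0.8825   0.2025]
  [ 0.4625   0.4175   0.8375]
(I − A)⁻¹ = adj(I−A) / det(I−A) ≈
  [   1.3062     0.6386     0.2032]
  [   0.4608     1.2808     0.2939]
  [   0.6713     0.6060     1.2155]
x = (I − A)⁻¹ d = adj(I−A)·d / det(I−A), with det(I−A) = 0.6890:
  x_P = (0.9000·30 + 0.4400·230 + 0.1400·30) / 0.6890 = 132.40 / 0.6890 ≈ 192.163
  x_B = (0.3175·30 + 0.8825·230 + 0.2025·30) / 0.6890 = 218.575 / 0.6890 ≈ 317.235
  x_C = (0.4625·30 + 0.4175·230 + 0.8375·30) / 0.6890 = 135.025 / 0.6890 ≈ 195.972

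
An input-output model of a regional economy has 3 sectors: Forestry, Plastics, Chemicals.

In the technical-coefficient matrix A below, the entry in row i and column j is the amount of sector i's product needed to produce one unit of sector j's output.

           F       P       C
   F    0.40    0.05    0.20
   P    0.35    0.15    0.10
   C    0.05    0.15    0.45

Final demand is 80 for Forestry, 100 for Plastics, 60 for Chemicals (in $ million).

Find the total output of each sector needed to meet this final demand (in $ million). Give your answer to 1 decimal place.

I − A =
  [   0.60    -0.05    -0.20]
  [  -0.35     0.85    -0.10]
  [  -0.05    -0.15     0.55]
Cofactors of I−A, C_ij = (−1)^(i+j)·(minor ij) (rows/columns in the sector order above):
  C_11 = (0.85)(0.55) − (-0.10)(-0.15) = 0.4525
  C_12 = −[(-0.35)(0.55) − (-0.10)(-0.05)] = 0.1975
  C_13 = (-0.35)(-0.15) − (0.85)(-0.05) = 0.0950
  C_21 = −[(-0.05)(0.55) − (-0.20)(-0.15)] = 0.0575
  C_22 = (0.60)(0.55) − (-0.20)(-0.05) = 0.3200
  C_23 = −[(0.60)(-0.15) − (-0.05)(-0.05)] = 0.0925
  C_31 = (-0.05)(-0.10) − (-0.20)(0.85) = 0.1750
  C_32 = −[(0.60)(-0.10) − (-0.20)(-0.35)] = 0.1300
  C_33 = (0.60)(0.85) − (-0.05)(-0.35) = 0.4925
det(I−A) = Σ_j (I−A)_1j·C_1j = (0.60)(0.4525) + (-0.05)(0.1975) + (-0.20)(0.0950) = 0.242625
adj(I−A) = Cᵀ =
  [ 0.4525   0.0575   0.1750]
  [ 0.1975   0.3200   0.1300]
  [ 0.0950   0.0925   0.4925]
(I − A)⁻¹ = adj(I−A) / det(I−A) ≈
  [   1.8650     0.2370     0.7213]
  [   0.8140     1.3189     0.5358]
  [   0.3916     0.3812     2.0299]
x = (I − A)⁻¹ d = adj(I−A)·d / det(I−A), with det(I−A) = 0.242625:
  x_F = (0.4525·80 + 0.0575·100 + 0.1750·60) / 0.242625 = 52.45 / 0.242625 ≈ 216.2
  x_P = (0.1975·80 + 0.3200·100 + 0.1300·60) / 0.242625 = 55.60 / 0.242625 ≈ 229.2
  x_C = (0.0950·80 + 0.0925·100 + 0.4925·60) / 0.242625 = 46.40 / 0.242625 ≈ 191.2

x_F = 216.2, x_P = 229.2, x_C = 191.2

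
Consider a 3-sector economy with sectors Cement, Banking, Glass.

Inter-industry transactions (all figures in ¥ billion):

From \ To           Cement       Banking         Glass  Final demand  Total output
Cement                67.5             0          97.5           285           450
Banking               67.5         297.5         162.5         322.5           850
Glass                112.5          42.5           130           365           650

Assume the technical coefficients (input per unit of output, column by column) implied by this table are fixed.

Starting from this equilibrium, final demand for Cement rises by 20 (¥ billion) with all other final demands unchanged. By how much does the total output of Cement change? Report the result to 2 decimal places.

Δx_1 = 25.01

Technical coefficients a_ij = z_ij / X_j:
  a_11 = 67.5/450 = 0.15, a_21 = 67.5/450 = 0.15, a_31 = 112.5/450 = 0.25
  a_12 = 0/850 = 0.00, a_22 = 297.5/850 = 0.35, a_32 = 42.5/850 = 0.05
  a_13 = 97.5/650 = 0.15, a_23 = 162.5/650 = 0.25, a_33 = 130/650 = 0.20
I − A =
  [   0.85     0.00    -0.15]
  [  -0.15     0.65    -0.25]
  [  -0.25    -0.05     0.80]
Cofactors of I−A, C_ij = (−1)^(i+j)·(minor ij) (rows/columns in the sector order above):
  C_11 = (0.65)(0.80) − (-0.25)(-0.05) = 0.5075
  C_12 = −[(-0.15)(0.80) − (-0.25)(-0.25)] = 0.1825
  C_13 = (-0.15)(-0.05) − (0.65)(-0.25) = 0.1700
  C_21 = −[(0.00)(0.80) − (-0.15)(-0.05)] = 0.0075
  C_22 = (0.85)(0.80) − (-0.15)(-0.25) = 0.6425
  C_23 = −[(0.85)(-0.05) − (0.00)(-0.25)] = 0.0425
  C_31 = (0.00)(-0.25) − (-0.15)(0.65) = 0.0975
  C_32 = −[(0.85)(-0.25) − (-0.15)(-0.15)] = 0.2350
  C_33 = (0.85)(0.65) − (0.00)(-0.15) = 0.5525
det(I−A) = Σ_j (I−A)_1j·C_1j = (0.85)(0.5075) + (0.00)(0.1825) + (-0.15)(0.1700) = 0.405875
adj(I−A) = Cᵀ =
  [ 0.5075   0.0075   0.0975]
  [ 0.1825   0.6425   0.2350]
  [ 0.1700   0.0425   0.5525]
(I − A)⁻¹ = adj(I−A) / det(I−A) ≈
  [   1.2504     0.0185     0.2402]
  [   0.4496     1.5830     0.5790]
  [   0.4188     0.1047     1.3613]
Δx = (I − A)⁻¹ Δd with Δd having +20 in the Cement component and 0 elsewhere.
So Δx_1 = L_11 · (+20), where L_11 = adj(I−A)_11 / det(I−A) = 0.5075 / 0.405875.
Δx_1 = 0.5075 × (+20) / 0.405875 = 10.15 / 0.405875 ≈ 25.01.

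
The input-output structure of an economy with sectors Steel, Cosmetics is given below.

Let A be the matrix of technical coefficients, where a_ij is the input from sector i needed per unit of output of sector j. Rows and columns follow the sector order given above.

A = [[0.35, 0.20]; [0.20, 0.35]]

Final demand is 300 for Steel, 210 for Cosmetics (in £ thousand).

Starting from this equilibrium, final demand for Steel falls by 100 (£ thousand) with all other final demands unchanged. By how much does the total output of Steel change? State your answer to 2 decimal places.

Δx_S = -169.93

I − A =
  [   0.65    -0.20]
  [  -0.20     0.65]
det(I−A) = (0.65)(0.65) − (-0.20)(-0.20) = 0.3825
adj(I−A) = [[0.65, 0.20], [0.20, 0.65]]
(I − A)⁻¹ = adj(I−A) / det(I−A) ≈
  [   1.6993     0.5229]
  [   0.5229     1.6993]
Δx = (I − A)⁻¹ Δd with Δd having -100 in the Steel component and 0 elsewhere.
So Δx_S = L_SS · (-100), where L_SS = adj(I−A)_SS / det(I−A) = 0.65 / 0.3825.
Δx_S = 0.65 × (-100) / 0.3825 = -65.00 / 0.3825 ≈ -169.93.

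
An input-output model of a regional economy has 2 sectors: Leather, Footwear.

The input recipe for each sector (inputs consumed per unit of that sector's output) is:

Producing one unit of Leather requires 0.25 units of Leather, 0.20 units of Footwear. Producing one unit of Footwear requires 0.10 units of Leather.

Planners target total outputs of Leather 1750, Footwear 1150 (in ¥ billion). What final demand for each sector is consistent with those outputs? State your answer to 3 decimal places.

d_1 = 1197.500, d_2 = 800.000

I − A =
  [   0.75    -0.10]
  [  -0.20     1.00]
d = (I − A) x:
  d_1 = (+0.75)·1750 + (-0.10)·1150 = 1197.500
  d_2 = (-0.20)·1750 + (+1.00)·1150 = 800.000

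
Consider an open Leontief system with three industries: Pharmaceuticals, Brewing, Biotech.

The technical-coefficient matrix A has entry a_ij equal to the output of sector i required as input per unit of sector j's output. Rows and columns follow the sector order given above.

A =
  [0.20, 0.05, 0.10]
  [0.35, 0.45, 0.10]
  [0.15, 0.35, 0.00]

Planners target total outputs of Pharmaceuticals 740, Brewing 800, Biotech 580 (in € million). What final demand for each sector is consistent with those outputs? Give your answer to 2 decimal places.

d_1 = 494.00, d_2 = 123.00, d_3 = 189.00

I − A =
  [   0.80    -0.05    -0.10]
  [  -0.35     0.55    -0.10]
  [  -0.15    -0.35     1.00]
d = (I − A) x:
  d_1 = (+0.80)·740 + (-0.05)·800 + (-0.10)·580 = 494.00
  d_2 = (-0.35)·740 + (+0.55)·800 + (-0.10)·580 = 123.00
  d_3 = (-0.15)·740 + (-0.35)·800 + (+1.00)·580 = 189.00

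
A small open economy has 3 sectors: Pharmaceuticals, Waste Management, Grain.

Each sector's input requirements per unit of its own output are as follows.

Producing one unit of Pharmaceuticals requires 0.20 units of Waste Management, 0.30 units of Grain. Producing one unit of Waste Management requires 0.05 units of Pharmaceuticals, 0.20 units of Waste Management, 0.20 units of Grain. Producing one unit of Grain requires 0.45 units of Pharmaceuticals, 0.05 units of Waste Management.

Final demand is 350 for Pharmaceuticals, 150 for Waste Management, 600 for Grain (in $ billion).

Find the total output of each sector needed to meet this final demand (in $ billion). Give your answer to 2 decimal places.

I − A =
  [   1.00    -0.05    -0.45]
  [  -0.20     0.80    -0.05]
  [  -0.30    -0.20     1.00]
Cofactors of I−A, C_ij = (−1)^(i+j)·(minor ij) (rows/columns in the sector order above):
  C_11 = (0.80)(1.00) − (-0.05)(-0.20) = 0.7900
  C_12 = −[(-0.20)(1.00) − (-0.05)(-0.30)] = 0.2150
  C_13 = (-0.20)(-0.20) − (0.80)(-0.30) = 0.2800
  C_21 = −[(-0.05)(1.00) − (-0.45)(-0.20)] = 0.1400
  C_22 = (1.00)(1.00) − (-0.45)(-0.30) = 0.8650
  C_23 = −[(1.00)(-0.20) − (-0.05)(-0.30)] = 0.2150
  C_31 = (-0.05)(-0.05) − (-0.45)(0.80) = 0.3625
  C_32 = −[(1.00)(-0.05) − (-0.45)(-0.20)] = 0.1400
  C_33 = (1.00)(0.80) − (-0.05)(-0.20) = 0.7900
det(I−A) = Σ_j (I−A)_1j·C_1j = (1.00)(0.7900) + (-0.05)(0.2150) + (-0.45)(0.2800) = 0.65325
adj(I−A) = Cᵀ =
  [ 0.7900   0.1400   0.3625]
  [ 0.2150   0.8650   0.1400]
  [ 0.2800   0.2150   0.7900]
(I − A)⁻¹ = adj(I−A) / det(I−A) ≈
  [   1.2093     0.2143     0.5549]
  [   0.3291     1.3241     0.2143]
  [   0.4286     0.3291     1.2093]
x = (I − A)⁻¹ d = adj(I−A)·d / det(I−A), with det(I−A) = 0.65325:
  x_P = (0.7900·350 + 0.1400·150 + 0.3625·600) / 0.65325 = 515.00 / 0.65325 ≈ 788.37
  x_W = (0.2150·350 + 0.8650·150 + 0.1400·600) / 0.65325 = 289.00 / 0.65325 ≈ 442.40
  x_G = (0.2800·350 + 0.2150·150 + 0.7900·600) / 0.65325 = 604.25 / 0.65325 ≈ 924.99

x_P = 788.37, x_W = 442.40, x_G = 924.99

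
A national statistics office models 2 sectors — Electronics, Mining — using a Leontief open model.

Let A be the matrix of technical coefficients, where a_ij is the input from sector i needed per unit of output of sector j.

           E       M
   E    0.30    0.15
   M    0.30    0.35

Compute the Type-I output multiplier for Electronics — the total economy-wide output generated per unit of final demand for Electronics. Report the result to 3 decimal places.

m_E = 2.317

I − A =
  [   0.70    -0.15]
  [  -0.30     0.65]
det(I−A) = (0.70)(0.65) − (-0.15)(-0.30) = 0.4100
adj(I−A) = [[0.65, 0.15], [0.30, 0.70]]
(I − A)⁻¹ = adj(I−A) / det(I−A) ≈
  [   1.5854     0.3659]
  [   0.7317     1.7073]
The output multiplier for sector j is the column-j sum of the Leontief inverse (I − A)⁻¹ = adj(I−A) / det(I−A).
Column E of adj(I−A): (0.65, 0.30); det(I−A) = 0.4100.
m_E = (0.65 + 0.30) / 0.4100 = 0.95 / 0.4100 ≈ 2.317.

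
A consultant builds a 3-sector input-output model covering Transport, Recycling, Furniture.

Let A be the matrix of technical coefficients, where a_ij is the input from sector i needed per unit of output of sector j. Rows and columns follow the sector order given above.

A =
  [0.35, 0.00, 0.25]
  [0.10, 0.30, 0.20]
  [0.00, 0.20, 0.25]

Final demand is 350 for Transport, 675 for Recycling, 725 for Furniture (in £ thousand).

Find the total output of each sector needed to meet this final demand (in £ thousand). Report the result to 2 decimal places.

I − A =
  [   0.65     0.00    -0.25]
  [  -0.10     0.70    -0.20]
  [   0.00    -0.20     0.75]
Cofactors of I−A, C_ij = (−1)^(i+j)·(minor ij) (rows/columns in the sector order above):
  C_11 = (0.70)(0.75) − (-0.20)(-0.20) = 0.4850
  C_12 = −[(-0.10)(0.75) − (-0.20)(0.00)] = 0.0750
  C_13 = (-0.10)(-0.20) − (0.70)(0.00) = 0.0200
  C_21 = −[(0.00)(0.75) − (-0.25)(-0.20)] = 0.0500
  C_22 = (0.65)(0.75) − (-0.25)(0.00) = 0.4875
  C_23 = −[(0.65)(-0.20) − (0.00)(0.00)] = 0.1300
  C_31 = (0.00)(-0.20) − (-0.25)(0.70) = 0.1750
  C_32 = −[(0.65)(-0.20) − (-0.25)(-0.10)] = 0.1550
  C_33 = (0.65)(0.70) − (0.00)(-0.10) = 0.4550
det(I−A) = Σ_j (I−A)_1j·C_1j = (0.65)(0.4850) + (0.00)(0.0750) + (-0.25)(0.0200) = 0.31025
adj(I−A) = Cᵀ =
  [ 0.4850   0.0500   0.1750]
  [ 0.0750   0.4875   0.1550]
  [ 0.0200   0.1300   0.4550]
(I − A)⁻¹ = adj(I−A) / det(I−A) ≈
  [   1.5633     0.1612     0.5641]
  [   0.2417     1.5713     0.4996]
  [   0.0645     0.4190     1.4666]
x = (I − A)⁻¹ d = adj(I−A)·d / det(I−A), with det(I−A) = 0.31025:
  x_1 = (0.4850·350 + 0.0500·675 + 0.1750·725) / 0.31025 = 330.375 / 0.31025 ≈ 1064.87
  x_2 = (0.0750·350 + 0.4875·675 + 0.1550·725) / 0.31025 = 467.6875 / 0.31025 ≈ 1507.45
  x_3 = (0.0200·350 + 0.1300·675 + 0.4550·725) / 0.31025 = 424.625 / 0.31025 ≈ 1368.65

x_1 = 1064.87, x_2 = 1507.45, x_3 = 1368.65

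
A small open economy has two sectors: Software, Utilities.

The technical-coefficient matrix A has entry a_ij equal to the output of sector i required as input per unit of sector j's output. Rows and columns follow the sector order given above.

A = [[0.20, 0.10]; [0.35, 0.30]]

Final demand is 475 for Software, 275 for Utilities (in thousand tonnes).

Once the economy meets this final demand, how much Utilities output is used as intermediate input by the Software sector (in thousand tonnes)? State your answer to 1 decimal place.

z_US = 240.0

I − A =
  [   0.80    -0.10]
  [  -0.35     0.70]
det(I−A) = (0.80)(0.70) − (-0.10)(-0.35) = 0.5250
adj(I−A) = [[0.70, 0.10], [0.35, 0.80]]
(I − A)⁻¹ = adj(I−A) / det(I−A) ≈
  [   1.3333     0.1905]
  [   0.6667     1.5238]
First solve x = (I − A)⁻¹ d = adj(I−A)·d / det(I−A); in particular x_S = (0.70·475 + 0.10·275) / 0.5250 = 360.00 / 0.5250 ≈ 685.714.
Intermediate flow from U to S: z_US = a_US · x_S = 0.35 × 360.00 / 0.5250 = 126.00 / 0.5250 = 240.0.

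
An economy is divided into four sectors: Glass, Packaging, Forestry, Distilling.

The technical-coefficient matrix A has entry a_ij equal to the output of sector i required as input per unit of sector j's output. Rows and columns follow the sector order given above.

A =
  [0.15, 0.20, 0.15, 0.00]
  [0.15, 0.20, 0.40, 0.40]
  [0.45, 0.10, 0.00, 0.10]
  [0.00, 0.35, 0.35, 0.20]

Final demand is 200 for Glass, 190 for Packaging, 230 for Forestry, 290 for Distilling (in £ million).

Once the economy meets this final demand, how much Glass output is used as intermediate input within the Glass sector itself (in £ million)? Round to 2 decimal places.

I − A =
  [   0.85    -0.20    -0.15     0.00]
  [  -0.15     0.80    -0.40    -0.40]
  [  -0.45    -0.10     1.00    -0.10]
  [   0.00    -0.35    -0.35     0.80]
Compute the cofactors C_ij = (−1)^(i+j)·(3×3 minor ij) of I−A; the adjugate is their transpose:
adj(I−A) = Cᵀ =
  [ 0.412000   0.170250   0.167000   0.106000]
  [ 0.321750   0.596250   0.409000   0.349250]
  [ 0.242250   0.169750   0.401000   0.135000]
  [ 0.246750   0.335125   0.354375   0.523750]
det(I−A) = Σ_j (I−A)_1j·C_1j = (0.85)(0.412000) + (-0.20)(0.321750) + (-0.15)(0.242250) + (0.00)(0.246750) = 0.2495125
(I − A)⁻¹ = adj(I−A) / det(I−A) ≈
  [   1.6512     0.6823     0.6693     0.4248]
  [   1.2895     2.3897     1.6392     1.3997]
  [   0.9709     0.6803     1.6071     0.5411]
  [   0.9889     1.3431     1.4203     2.0991]
First solve x = (I − A)⁻¹ d = adj(I−A)·d / det(I−A); in particular x_1 = (0.412000·200 + 0.170250·190 + 0.167000·230 + 0.106000·290) / 0.2495125 = 183.8975 / 0.2495125 ≈ 737.0272.
Intermediate flow from 1 to 1: z_11 = a_11 · x_1 = 0.15 × 183.8975 / 0.2495125 = 27.584625 / 0.2495125 ≈ 110.55.

z_11 = 110.55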